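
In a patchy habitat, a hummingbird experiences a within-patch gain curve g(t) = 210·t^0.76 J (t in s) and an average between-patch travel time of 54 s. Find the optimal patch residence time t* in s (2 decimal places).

By the marginal value theorem, leave when the instantaneous gain rate g'(t) equals the habitat-wide average g(t)/(T + t).
g'(t) = 0.76·210·t^-0.24. Setting 0.76·210·t^-0.24 = 210·t^0.76/(54+t) gives 0.76(54+t) = t, so 0.24·t = 0.76×54.
t* = 0.76×54/0.24 = 171 s.

171.00 s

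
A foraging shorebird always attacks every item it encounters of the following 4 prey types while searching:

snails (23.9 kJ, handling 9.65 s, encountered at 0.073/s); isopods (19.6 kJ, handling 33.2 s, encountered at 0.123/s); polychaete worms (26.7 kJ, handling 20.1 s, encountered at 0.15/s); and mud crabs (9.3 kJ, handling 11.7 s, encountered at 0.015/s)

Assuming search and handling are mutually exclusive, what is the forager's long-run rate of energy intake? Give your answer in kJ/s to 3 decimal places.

0.924 kJ/s

R = (0.073×23.9 + 0.123×19.6 + 0.15×26.7 + 0.015×9.3) / (1 + 0.073×9.65 + 0.123×33.2 + 0.15×20.1 + 0.015×11.7) = 8.3/8.979 = 0.9244 kJ/s.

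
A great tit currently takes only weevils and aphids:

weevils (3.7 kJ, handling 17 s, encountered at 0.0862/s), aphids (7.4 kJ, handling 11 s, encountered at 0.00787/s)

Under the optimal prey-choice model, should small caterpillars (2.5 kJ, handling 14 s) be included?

Yes

On weevils and aphids alone, R = ΣλE/(1+Σλh) = 0.3772/2.552 = 0.1478 kJ/s.
small caterpillars: E/h = 2.5/14 = 0.1786 kJ/s.
0.1786 > 0.1478, so adding small caterpillars raises the average — include it.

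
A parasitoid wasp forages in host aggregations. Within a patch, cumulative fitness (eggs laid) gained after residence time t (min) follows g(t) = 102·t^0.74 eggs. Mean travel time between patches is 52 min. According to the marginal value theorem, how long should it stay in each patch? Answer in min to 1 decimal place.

Optimal t* satisfies g'(t*) = g(t*)/(T + t*).
g'(t) = 0.74·102·t^-0.26. Setting 0.74·102·t^-0.26 = 102·t^0.74/(52+t) gives 0.74(52+t) = t, so 0.26·t = 0.74×52.
t* = 0.74×52/0.26 = 148 min.

148.0 min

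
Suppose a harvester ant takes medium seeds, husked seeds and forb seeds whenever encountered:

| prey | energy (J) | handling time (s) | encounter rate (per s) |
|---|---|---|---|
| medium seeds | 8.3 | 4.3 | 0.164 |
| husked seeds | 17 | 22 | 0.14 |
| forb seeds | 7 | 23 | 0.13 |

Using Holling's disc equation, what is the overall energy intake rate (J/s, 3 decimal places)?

Energy encountered per unit search time: 0.164×8.3 + 0.14×17 + 0.13×7 = 4.651 J/s.
Handling time per unit search time: 0.164×4.3 + 0.14×22 + 0.13×23 = 6.775.
Rate = 4.651/(1 + 6.775) = 0.5982 J/s.

0.598 J/s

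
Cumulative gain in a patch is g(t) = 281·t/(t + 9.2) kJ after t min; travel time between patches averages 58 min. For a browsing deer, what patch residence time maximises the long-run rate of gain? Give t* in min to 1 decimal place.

By the marginal value theorem, leave when the instantaneous gain rate g'(t) equals the habitat-wide average g(t)/(T + t).
g'(t) = 281·9.2/(t + 9.2)². Setting 281·9.2/(t+9.2)² = 281t/[(t+9.2)(58+t)] gives 9.2(58+t) = t(t+9.2), so t² = 9.2×58 = 533.6.
t* = √533.6 = 23.1 min.

23.1 min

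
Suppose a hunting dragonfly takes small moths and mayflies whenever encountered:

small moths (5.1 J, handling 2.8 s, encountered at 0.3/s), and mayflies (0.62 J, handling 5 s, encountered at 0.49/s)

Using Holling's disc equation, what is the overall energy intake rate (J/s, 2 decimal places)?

0.43 J/s

Energy encountered per unit search time: 0.3×5.1 + 0.49×0.62 = 1.834 J/s.
Handling time per unit search time: 0.3×2.8 + 0.49×5 = 3.29.
Rate = 1.834/(1 + 3.29) = 0.4275 J/s.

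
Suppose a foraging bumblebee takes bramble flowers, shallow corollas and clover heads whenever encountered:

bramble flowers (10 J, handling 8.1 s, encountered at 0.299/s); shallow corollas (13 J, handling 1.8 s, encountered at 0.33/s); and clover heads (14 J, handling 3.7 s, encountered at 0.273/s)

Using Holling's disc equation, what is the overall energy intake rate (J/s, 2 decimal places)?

R = Σλ_iE_i / (1 + Σλ_ih_i)
Numerator: 0.299×10 + 0.33×13 + 0.273×14 = 11.1
Denominator: 1 + 0.299×8.1 + 0.33×1.8 + 0.273×3.7 = 5.026
R = 11.1/5.026 = 2.209 J/s

2.21 J/s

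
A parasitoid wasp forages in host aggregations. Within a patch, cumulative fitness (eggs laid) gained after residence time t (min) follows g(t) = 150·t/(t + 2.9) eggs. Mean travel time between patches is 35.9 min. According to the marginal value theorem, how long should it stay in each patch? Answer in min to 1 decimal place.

Maximise g(t)/(T+t): set derivative to zero → g'(t)(T+t) = g(t).
g'(t) = 150·2.9/(t + 2.9)². Setting 150·2.9/(t+2.9)² = 150t/[(t+2.9)(35.9+t)] gives 2.9(35.9+t) = t(t+2.9), so t² = 2.9×35.9 = 104.1.
t* = √104.1 = 10.2 min.

10.2 min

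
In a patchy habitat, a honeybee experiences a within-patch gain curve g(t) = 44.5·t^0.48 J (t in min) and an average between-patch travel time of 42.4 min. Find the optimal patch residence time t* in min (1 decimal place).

Maximise g(t)/(T+t): set derivative to zero → g'(t)(T+t) = g(t).
g'(t) = 0.48·44.5·t^-0.52. Setting 0.48·44.5·t^-0.52 = 44.5·t^0.48/(42.4+t) gives 0.48(42.4+t) = t, so 0.52·t = 0.48×42.4.
t* = 0.48×42.4/0.52 = 39.14 min.

39.1 min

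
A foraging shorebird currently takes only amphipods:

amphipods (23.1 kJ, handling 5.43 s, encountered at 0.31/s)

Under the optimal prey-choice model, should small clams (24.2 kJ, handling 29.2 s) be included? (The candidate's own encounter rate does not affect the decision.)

No

On amphipods alone, R = ΣλE/(1+Σλh) = 7.161/2.683 = 2.669 kJ/s.
small clams: E/h = 24.2/29.2 = 0.8288 kJ/s.
Since 0.8288 < R, time spent handling small clams is better spent searching.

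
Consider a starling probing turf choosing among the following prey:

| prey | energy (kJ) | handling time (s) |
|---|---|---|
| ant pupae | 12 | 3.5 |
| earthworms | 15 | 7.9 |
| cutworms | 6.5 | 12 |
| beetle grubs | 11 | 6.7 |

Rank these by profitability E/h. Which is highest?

Profitability E/h (kJ/s): ant pupae = 12/3.5 = 3.43, earthworms = 15/7.9 = 1.9, cutworms = 6.5/12 = 0.542, beetle grubs = 11/6.7 = 1.64.
Ranked: ant pupae > earthworms > beetle grubs > cutworms.

ant pupae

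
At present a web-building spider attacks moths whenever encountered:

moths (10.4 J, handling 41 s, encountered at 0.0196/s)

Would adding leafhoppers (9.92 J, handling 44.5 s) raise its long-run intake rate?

Current rate: (0.0196×10.4)/(1 + 0.0196×41) = 0.113 J/s.
leafhoppers: E/h = 9.92/44.5 = 0.2229 J/s.
Since 0.2229 > R, including leafhoppers increases the long-run rate.

Yes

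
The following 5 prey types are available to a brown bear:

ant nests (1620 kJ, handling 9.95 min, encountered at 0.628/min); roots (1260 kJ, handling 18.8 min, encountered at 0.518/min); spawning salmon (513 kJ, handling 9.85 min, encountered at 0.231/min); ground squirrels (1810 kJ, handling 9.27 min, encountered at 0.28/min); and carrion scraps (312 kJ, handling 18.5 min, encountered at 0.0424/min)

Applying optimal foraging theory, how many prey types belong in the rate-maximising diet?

E/h in descending order: ground squirrels 195, ant nests 163, roots 67, spawning salmon 52.1, carrion scraps 16.9 kJ/min. The optimal diet is the largest prefix of this list for which every included type satisfies E_i/h_i > R on the types above it.
Rate on top 1: 141. ant nests: 163 > 141 → include.
Rate on top 2: 154.8. roots: 67 < 154.8 → exclude; stop.
Optimal diet: ground squirrels, ant nests — 2 of 5 types.

2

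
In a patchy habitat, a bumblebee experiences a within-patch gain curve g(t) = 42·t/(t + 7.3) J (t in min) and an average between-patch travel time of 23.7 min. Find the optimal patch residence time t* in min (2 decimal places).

13.15 min

By the marginal value theorem, leave when the instantaneous gain rate g'(t) equals the habitat-wide average g(t)/(T + t).
g'(t) = 42·7.3/(t + 7.3)². Setting 42·7.3/(t+7.3)² = 42t/[(t+7.3)(23.7+t)] gives 7.3(23.7+t) = t(t+7.3), so t² = 7.3×23.7 = 173.
t* = √173 = 13.15 min.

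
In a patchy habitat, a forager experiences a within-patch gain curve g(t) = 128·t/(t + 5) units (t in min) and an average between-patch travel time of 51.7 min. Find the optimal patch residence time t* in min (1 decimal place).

By the marginal value theorem, leave when the instantaneous gain rate g'(t) equals the habitat-wide average g(t)/(T + t).
g'(t) = 128·5/(t + 5)². Setting 128·5/(t+5)² = 128t/[(t+5)(51.7+t)] gives 5(51.7+t) = t(t+5), so t² = 5×51.7 = 258.5.
t* = √258.5 = 16.08 min.

16.1 min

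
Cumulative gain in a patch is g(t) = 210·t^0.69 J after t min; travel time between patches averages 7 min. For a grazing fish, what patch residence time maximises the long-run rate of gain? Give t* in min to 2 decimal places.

15.58 min

By the marginal value theorem, leave when the instantaneous gain rate g'(t) equals the habitat-wide average g(t)/(T + t).
g'(t) = 0.69·210·t^-0.31. Setting 0.69·210·t^-0.31 = 210·t^0.69/(7+t) gives 0.69(7+t) = t, so 0.31·t = 0.69×7.
t* = 0.69×7/0.31 = 15.58 min.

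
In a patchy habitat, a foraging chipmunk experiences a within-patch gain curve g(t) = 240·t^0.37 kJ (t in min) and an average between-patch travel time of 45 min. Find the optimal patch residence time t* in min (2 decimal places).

Maximise g(t)/(T+t): set derivative to zero → g'(t)(T+t) = g(t).
g'(t) = 0.37·240·t^-0.63. Setting 0.37·240·t^-0.63 = 240·t^0.37/(45+t) gives 0.37(45+t) = t, so 0.63·t = 0.37×45.
t* = 0.37×45/0.63 = 26.43 min.

26.43 min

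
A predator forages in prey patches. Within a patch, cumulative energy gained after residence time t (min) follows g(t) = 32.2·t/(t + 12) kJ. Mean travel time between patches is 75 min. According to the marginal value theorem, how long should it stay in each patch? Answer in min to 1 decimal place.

30.0 min

Optimal t* satisfies g'(t*) = g(t*)/(T + t*).
g'(t) = 32.2·12/(t + 12)². Setting 32.2·12/(t+12)² = 32.2t/[(t+12)(75+t)] gives 12(75+t) = t(t+12), so t² = 12×75 = 900.
t* = √900 = 30 min.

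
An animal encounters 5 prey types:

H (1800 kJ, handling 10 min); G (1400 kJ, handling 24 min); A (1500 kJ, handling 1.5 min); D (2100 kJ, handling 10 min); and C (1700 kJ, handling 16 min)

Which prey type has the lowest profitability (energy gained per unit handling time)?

G

In descending order of E/h:
A: 1500/1.5 = 1e+03 kJ/min
D: 2100/10 = 210 kJ/min
H: 1800/10 = 180 kJ/min
C: 1700/16 = 106 kJ/min
G: 1400/24 = 58.3 kJ/min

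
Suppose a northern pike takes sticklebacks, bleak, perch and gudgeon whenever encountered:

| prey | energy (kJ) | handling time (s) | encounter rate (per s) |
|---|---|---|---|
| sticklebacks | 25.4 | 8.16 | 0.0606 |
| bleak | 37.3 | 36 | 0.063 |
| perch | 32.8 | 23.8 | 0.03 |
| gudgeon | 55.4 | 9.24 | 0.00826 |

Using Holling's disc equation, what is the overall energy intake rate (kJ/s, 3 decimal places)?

Energy encountered per unit search time: 0.0606×25.4 + 0.063×37.3 + 0.03×32.8 + 0.00826×55.4 = 5.331 kJ/s.
Handling time per unit search time: 0.0606×8.16 + 0.063×36 + 0.03×23.8 + 0.00826×9.24 = 3.553.
Rate = 5.331/(1 + 3.553) = 1.171 kJ/s.

1.171 kJ/s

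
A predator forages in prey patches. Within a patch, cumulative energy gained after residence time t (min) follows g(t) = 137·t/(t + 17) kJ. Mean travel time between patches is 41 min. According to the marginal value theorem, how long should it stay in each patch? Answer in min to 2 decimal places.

26.40 min

Optimal t* satisfies g'(t*) = g(t*)/(T + t*).
g'(t) = 137·17/(t + 17)². Setting 137·17/(t+17)² = 137t/[(t+17)(41+t)] gives 17(41+t) = t(t+17), so t² = 17×41 = 697.
t* = √697 = 26.4 min.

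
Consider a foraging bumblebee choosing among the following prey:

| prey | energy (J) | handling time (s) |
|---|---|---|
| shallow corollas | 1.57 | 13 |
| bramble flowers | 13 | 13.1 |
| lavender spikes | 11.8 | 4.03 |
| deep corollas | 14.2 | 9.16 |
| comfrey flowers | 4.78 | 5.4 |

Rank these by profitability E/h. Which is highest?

In descending order of E/h:
lavender spikes: 11.8/4.03 = 2.93 J/s
deep corollas: 14.2/9.16 = 1.55 J/s
bramble flowers: 13/13.1 = 0.992 J/s
comfrey flowers: 4.78/5.4 = 0.885 J/s
shallow corollas: 1.57/13 = 0.121 J/s

lavender spikes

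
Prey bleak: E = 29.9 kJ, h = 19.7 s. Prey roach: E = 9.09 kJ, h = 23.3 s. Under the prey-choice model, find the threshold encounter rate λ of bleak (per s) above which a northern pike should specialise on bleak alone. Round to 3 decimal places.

Drop roach once their profitability E₂/h₂ falls below the rate achievable on bleak alone: E₂/h₂ = λE₁/(1 + λh₁).
Solve for λ: λE₁h₂ = E₂(1 + λh₁) → λ(E₁h₂ − E₂h₁) = E₂ → λ = E₂/(E₁h₂ − E₂h₁).
λ = 9.09/(29.9×23.3 − 9.09×19.7) = 9.09/517.6 = 0.01756 per s.

0.018 per s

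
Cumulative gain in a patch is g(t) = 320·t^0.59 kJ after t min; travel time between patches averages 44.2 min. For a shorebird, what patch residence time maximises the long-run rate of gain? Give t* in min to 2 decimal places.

Maximise g(t)/(T+t): set derivative to zero → g'(t)(T+t) = g(t).
g'(t) = 0.59·320·t^-0.41. Setting 0.59·320·t^-0.41 = 320·t^0.59/(44.2+t) gives 0.59(44.2+t) = t, so 0.41·t = 0.59×44.2.
t* = 0.59×44.2/0.41 = 63.6 min.

63.60 min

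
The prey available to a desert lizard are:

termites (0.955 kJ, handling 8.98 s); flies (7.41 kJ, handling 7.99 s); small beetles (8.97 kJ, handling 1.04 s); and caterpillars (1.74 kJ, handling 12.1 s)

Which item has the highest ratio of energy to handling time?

Profitability E/h (kJ/s): termites = 0.955/8.98 = 0.106, flies = 7.41/7.99 = 0.927, small beetles = 8.97/1.04 = 8.62, caterpillars = 1.74/12.1 = 0.144.
Ranked: small beetles > flies > caterpillars > termites.

small beetles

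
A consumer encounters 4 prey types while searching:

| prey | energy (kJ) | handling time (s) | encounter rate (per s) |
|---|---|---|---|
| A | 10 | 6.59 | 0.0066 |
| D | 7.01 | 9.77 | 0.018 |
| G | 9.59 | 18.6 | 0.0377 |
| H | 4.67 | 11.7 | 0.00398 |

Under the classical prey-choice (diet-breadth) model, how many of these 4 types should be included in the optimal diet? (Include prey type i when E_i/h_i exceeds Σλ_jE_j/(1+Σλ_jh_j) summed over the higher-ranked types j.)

4

Rank by E/h (kJ/s): A 1.52, D 0.718, G 0.516, H 0.399. Include each in turn until the next type's E/h falls below the running intake rate.
Rate on top 1: 0.06325. D: 0.718 > 0.06325 → include.
Rate on top 2: 0.1576. G: 0.516 > 0.1576 → include.
Rate on top 3: 0.2883. H: 0.399 > 0.2883 → include.
Optimal diet: A, D, G, H — 4 of 4 types.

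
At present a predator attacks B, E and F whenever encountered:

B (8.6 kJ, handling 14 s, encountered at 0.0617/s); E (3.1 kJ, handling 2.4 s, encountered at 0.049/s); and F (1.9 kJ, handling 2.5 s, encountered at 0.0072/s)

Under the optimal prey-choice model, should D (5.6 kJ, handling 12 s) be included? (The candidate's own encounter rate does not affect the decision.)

Yes

Intake rate on the current diet: R = (0.0617×8.6 + 0.049×3.1 + 0.0072×1.9) / (1 + 0.0617×14 + 0.049×2.4 + 0.0072×2.5) = 0.6962/1.999 = 0.3482 kJ/s.
D: E/h = 5.6/12 = 0.4667 kJ/s.
0.4667 > 0.3482, so adding D raises the average — include it.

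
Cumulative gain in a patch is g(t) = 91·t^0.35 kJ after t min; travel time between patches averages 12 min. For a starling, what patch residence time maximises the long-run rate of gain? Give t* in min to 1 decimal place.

6.5 min

Optimal t* satisfies g'(t*) = g(t*)/(T + t*).
g'(t) = 0.35·91·t^-0.65. Setting 0.35·91·t^-0.65 = 91·t^0.35/(12+t) gives 0.35(12+t) = t, so 0.65·t = 0.35×12.
t* = 0.35×12/0.65 = 6.462 min.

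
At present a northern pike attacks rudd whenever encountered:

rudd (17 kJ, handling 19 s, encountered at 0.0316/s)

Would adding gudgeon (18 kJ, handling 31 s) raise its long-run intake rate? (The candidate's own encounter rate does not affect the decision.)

Intake rate on the current diet: R = (0.0316×17) / (1 + 0.0316×19) = 0.5372/1.6 = 0.3357 kJ/s.
Profitability of gudgeon: 18/31 = 0.5806 kJ/s.
Since 0.5806 > R, including gudgeon increases the long-run rate.

Yes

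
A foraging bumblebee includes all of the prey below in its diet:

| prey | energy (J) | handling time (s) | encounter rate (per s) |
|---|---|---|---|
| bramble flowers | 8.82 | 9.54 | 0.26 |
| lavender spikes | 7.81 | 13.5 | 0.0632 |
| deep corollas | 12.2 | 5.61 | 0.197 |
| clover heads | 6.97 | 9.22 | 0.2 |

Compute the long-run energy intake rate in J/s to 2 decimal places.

Energy encountered per unit search time: 0.26×8.82 + 0.0632×7.81 + 0.197×12.2 + 0.2×6.97 = 6.584 J/s.
Handling time per unit search time: 0.26×9.54 + 0.0632×13.5 + 0.197×5.61 + 0.2×9.22 = 6.283.
Rate = 6.584/(1 + 6.283) = 0.9041 J/s.

0.90 J/s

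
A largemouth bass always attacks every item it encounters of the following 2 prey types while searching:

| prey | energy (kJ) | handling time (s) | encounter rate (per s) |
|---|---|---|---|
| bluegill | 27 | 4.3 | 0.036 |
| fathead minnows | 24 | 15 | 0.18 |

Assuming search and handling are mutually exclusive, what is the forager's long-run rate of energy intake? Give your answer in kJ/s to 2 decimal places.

1.37 kJ/s

Energy encountered per unit search time: 0.036×27 + 0.18×24 = 5.292 kJ/s.
Handling time per unit search time: 0.036×4.3 + 0.18×15 = 2.855.
Rate = 5.292/(1 + 2.855) = 1.373 kJ/s.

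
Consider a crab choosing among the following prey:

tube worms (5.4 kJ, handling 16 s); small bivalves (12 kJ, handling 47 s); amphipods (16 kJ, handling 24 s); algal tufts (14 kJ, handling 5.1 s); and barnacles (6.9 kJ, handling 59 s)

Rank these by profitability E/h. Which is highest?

Profitability E/h (kJ/s): tube worms = 5.4/16 = 0.338, small bivalves = 12/47 = 0.255, amphipods = 16/24 = 0.667, algal tufts = 14/5.1 = 2.75, barnacles = 6.9/59 = 0.117.
Ranked: algal tufts > amphipods > tube worms > small bivalves > barnacles.

algal tufts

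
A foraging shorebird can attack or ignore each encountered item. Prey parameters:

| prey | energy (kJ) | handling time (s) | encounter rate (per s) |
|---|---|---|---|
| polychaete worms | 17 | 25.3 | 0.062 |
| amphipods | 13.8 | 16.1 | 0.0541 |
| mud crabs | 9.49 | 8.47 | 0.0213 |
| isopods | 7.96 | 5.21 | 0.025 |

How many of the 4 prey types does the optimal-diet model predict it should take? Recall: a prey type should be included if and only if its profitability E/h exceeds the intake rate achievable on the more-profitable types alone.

Rank by E/h (kJ/s): isopods 1.53, mud crabs 1.12, amphipods 0.857, polychaete worms 0.672. Include each in turn until the next type's E/h falls below the running intake rate.
Rate on top 1: 0.1761. mud crabs: 1.12 > 0.1761 → include.
Rate on top 2: 0.3061. amphipods: 0.857 > 0.3061 → include.
Rate on top 3: 0.5261. polychaete worms: 0.672 > 0.5261 → include.
Optimal diet: isopods, mud crabs, amphipods, polychaete worms — 4 of 4 types.

4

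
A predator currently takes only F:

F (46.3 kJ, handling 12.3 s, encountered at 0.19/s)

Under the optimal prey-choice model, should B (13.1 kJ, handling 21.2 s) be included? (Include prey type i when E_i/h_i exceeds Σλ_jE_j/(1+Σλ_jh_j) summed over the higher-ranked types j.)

No

Intake rate on the current diet: R = (0.19×46.3) / (1 + 0.19×12.3) = 8.797/3.337 = 2.636 kJ/s.
Profitability of B: 13.1/21.2 = 0.6179 kJ/s.
0.6179 < 2.636, so adding B would lower the average — exclude it.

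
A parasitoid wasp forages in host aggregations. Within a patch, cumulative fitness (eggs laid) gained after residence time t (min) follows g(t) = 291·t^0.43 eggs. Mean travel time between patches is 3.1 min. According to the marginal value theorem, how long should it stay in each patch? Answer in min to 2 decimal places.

By the marginal value theorem, leave when the instantaneous gain rate g'(t) equals the habitat-wide average g(t)/(T + t).
g'(t) = 0.43·291·t^-0.57. Setting 0.43·291·t^-0.57 = 291·t^0.43/(3.1+t) gives 0.43(3.1+t) = t, so 0.57·t = 0.43×3.1.
t* = 0.43×3.1/0.57 = 2.339 min.

2.34 min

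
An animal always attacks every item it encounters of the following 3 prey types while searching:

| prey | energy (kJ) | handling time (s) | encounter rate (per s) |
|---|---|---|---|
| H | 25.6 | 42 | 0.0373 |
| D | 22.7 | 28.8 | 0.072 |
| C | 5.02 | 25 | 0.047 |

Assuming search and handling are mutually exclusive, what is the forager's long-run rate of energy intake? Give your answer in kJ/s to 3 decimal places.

0.486 kJ/s

R = Σλ_iE_i / (1 + Σλ_ih_i)
Numerator: 0.0373×25.6 + 0.072×22.7 + 0.047×5.02 = 2.825
Denominator: 1 + 0.0373×42 + 0.072×28.8 + 0.047×25 = 5.815
R = 2.825/5.815 = 0.4858 kJ/s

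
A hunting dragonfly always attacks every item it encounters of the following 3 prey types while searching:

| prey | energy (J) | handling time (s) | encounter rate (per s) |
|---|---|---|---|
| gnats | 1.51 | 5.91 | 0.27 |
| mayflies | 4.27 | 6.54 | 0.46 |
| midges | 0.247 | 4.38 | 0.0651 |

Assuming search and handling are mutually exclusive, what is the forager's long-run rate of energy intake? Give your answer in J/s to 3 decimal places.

R = Σλ_iE_i / (1 + Σλ_ih_i)
Numerator: 0.27×1.51 + 0.46×4.27 + 0.0651×0.247 = 2.388
Denominator: 1 + 0.27×5.91 + 0.46×6.54 + 0.0651×4.38 = 5.889
R = 2.388/5.889 = 0.4055 J/s

0.405 J/s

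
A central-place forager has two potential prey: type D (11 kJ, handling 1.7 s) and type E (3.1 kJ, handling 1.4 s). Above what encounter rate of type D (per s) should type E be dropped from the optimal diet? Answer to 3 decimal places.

0.306 per s

The zero-one rule: include type E iff E₂/h₂ > λE₁/(1+λh₁). Equality gives the switch point.
λE₁h₂ = E₂ + λE₂h₁ ⇒ λ = E₂/(E₁h₂ − E₂h₁) = 3.1/(15.4 − 5.27) = 0.306 per s.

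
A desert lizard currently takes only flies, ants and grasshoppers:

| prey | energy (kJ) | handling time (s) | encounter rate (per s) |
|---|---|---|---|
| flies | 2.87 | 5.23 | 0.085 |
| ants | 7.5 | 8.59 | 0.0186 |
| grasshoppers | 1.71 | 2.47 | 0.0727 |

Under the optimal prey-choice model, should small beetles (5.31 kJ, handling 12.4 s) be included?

On flies, ants and grasshoppers alone, R = ΣλE/(1+Σλh) = 0.5078/1.784 = 0.2846 kJ/s.
Profitability of small beetles: 5.31/12.4 = 0.4282 kJ/s.
Since 0.4282 > R, including small beetles increases the long-run rate.

Yes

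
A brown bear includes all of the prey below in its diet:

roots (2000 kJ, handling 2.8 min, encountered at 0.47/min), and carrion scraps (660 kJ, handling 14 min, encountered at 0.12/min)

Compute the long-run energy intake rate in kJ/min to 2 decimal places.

255.06 kJ/min

R = (0.47×2000 + 0.12×660) / (1 + 0.47×2.8 + 0.12×14) = 1019/3.996 = 255.1 kJ/min.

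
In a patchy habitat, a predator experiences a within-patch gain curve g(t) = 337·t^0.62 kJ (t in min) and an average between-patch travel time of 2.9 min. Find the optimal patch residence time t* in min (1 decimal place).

Maximise g(t)/(T+t): set derivative to zero → g'(t)(T+t) = g(t).
g'(t) = 0.62·337·t^-0.38. Setting 0.62·337·t^-0.38 = 337·t^0.62/(2.9+t) gives 0.62(2.9+t) = t, so 0.38·t = 0.62×2.9.
t* = 0.62×2.9/0.38 = 4.732 min.

4.7 min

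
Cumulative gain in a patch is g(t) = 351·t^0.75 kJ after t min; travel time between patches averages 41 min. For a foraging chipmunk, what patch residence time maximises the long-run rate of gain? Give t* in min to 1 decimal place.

By the marginal value theorem, leave when the instantaneous gain rate g'(t) equals the habitat-wide average g(t)/(T + t).
g'(t) = 0.75·351·t^-0.25. Setting 0.75·351·t^-0.25 = 351·t^0.75/(41+t) gives 0.75(41+t) = t, so 0.25·t = 0.75×41.
t* = 0.75×41/0.25 = 123 min.

123.0 min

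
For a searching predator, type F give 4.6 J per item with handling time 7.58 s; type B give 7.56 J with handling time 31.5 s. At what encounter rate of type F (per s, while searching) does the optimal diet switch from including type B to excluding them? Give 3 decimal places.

0.086 per s

Drop type B once their profitability E₂/h₂ falls below the rate achievable on type F alone: E₂/h₂ = λE₁/(1 + λh₁).
Solve for λ: λE₁h₂ = E₂(1 + λh₁) → λ(E₁h₂ − E₂h₁) = E₂ → λ = E₂/(E₁h₂ − E₂h₁).
λ = 7.56/(4.6×31.5 − 7.56×7.58) = 7.56/87.6 = 0.08631 per s.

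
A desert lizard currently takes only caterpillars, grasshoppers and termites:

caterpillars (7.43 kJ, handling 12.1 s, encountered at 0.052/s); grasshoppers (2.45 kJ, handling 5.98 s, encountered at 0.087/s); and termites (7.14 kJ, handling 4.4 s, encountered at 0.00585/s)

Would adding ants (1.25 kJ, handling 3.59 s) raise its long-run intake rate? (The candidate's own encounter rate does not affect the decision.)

Yes

On caterpillars, grasshoppers and termites alone, R = ΣλE/(1+Σλh) = 0.6413/2.175 = 0.2948 kJ/s.
ants: E/h = 1.25/3.59 = 0.3482 kJ/s.
0.3482 > 0.2948, so adding ants raises the average — include it.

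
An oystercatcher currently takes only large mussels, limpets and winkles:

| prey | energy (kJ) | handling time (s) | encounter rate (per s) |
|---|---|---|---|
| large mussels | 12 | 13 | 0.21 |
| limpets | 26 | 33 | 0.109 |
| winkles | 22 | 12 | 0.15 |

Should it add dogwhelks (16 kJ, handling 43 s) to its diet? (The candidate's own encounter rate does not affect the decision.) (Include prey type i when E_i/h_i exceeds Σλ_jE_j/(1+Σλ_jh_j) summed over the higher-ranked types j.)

No

Current rate: (0.21×12 + 0.109×26 + 0.15×22)/(1 + 0.21×13 + 0.109×33 + 0.15×12) = 0.9482 kJ/s.
Profitability of dogwhelks: 16/43 = 0.3721 kJ/s.
Since 0.3721 < R, time spent handling dogwhelks is better spent searching.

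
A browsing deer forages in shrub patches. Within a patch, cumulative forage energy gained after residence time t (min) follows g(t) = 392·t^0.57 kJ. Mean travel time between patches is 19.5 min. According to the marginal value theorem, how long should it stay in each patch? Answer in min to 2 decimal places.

25.85 min

Optimal t* satisfies g'(t*) = g(t*)/(T + t*).
g'(t) = 0.57·392·t^-0.43. Setting 0.57·392·t^-0.43 = 392·t^0.57/(19.5+t) gives 0.57(19.5+t) = t, so 0.43·t = 0.57×19.5.
t* = 0.57×19.5/0.43 = 25.85 min.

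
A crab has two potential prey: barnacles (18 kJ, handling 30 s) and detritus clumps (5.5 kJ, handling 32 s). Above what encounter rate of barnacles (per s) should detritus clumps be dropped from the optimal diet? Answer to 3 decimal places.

At the threshold, the rate on barnacles alone equals the profitability of detritus clumps: λ·18/(1 + λ·30) = 5.5/32 = 0.1719.
Rearranging, λ(18 − 0.1719×30) = 0.1719, so λ = 0.1719/12.84 = 0.01338 per s.

0.013 per s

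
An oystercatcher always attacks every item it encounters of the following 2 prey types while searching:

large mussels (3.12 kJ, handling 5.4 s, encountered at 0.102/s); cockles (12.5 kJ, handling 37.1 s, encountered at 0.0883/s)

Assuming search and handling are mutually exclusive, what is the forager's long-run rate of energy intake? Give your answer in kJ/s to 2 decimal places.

0.29 kJ/s

R = (0.102×3.12 + 0.0883×12.5) / (1 + 0.102×5.4 + 0.0883×37.1) = 1.422/4.827 = 0.2946 kJ/s.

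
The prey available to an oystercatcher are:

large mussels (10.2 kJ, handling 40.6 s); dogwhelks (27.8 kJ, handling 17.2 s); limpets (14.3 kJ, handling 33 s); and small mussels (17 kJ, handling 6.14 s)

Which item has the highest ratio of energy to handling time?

small mussels

In descending order of E/h:
small mussels: 17/6.14 = 2.77 kJ/s
dogwhelks: 27.8/17.2 = 1.62 kJ/s
limpets: 14.3/33 = 0.433 kJ/s
large mussels: 10.2/40.6 = 0.251 kJ/s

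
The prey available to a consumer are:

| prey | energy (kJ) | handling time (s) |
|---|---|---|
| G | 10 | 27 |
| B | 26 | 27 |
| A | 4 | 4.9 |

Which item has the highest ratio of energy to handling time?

B

Profitability E/h (kJ/s): G = 10/27 = 0.37, B = 26/27 = 0.963, A = 4/4.9 = 0.816.
Ranked: B > A > G.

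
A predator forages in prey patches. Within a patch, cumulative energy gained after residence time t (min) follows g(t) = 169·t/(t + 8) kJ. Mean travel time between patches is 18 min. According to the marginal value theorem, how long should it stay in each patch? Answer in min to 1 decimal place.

12.0 min

By the marginal value theorem, leave when the instantaneous gain rate g'(t) equals the habitat-wide average g(t)/(T + t).
g'(t) = 169·8/(t + 8)². Setting 169·8/(t+8)² = 169t/[(t+8)(18+t)] gives 8(18+t) = t(t+8), so t² = 8×18 = 144.
t* = √144 = 12 min.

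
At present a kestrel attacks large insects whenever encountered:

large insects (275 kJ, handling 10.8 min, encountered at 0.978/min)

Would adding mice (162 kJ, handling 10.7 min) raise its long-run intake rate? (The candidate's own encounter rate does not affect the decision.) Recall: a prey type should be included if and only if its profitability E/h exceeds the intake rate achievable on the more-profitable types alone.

Current rate: (0.978×275)/(1 + 0.978×10.8) = 23.26 kJ/min.
mice: E/h = 162/10.7 = 15.14 kJ/min.
Since 15.14 < R, time spent handling mice is better spent searching.

No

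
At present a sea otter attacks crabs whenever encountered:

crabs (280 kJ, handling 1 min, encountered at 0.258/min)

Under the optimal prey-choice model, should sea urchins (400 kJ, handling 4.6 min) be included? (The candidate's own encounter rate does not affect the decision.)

Yes

Intake rate on the current diet: R = (0.258×280) / (1 + 0.258×1) = 72.24/1.258 = 57.42 kJ/min.
Profitability of sea urchins: 400/4.6 = 86.96 kJ/min.
86.96 > 57.42, so adding sea urchins raises the average — include it.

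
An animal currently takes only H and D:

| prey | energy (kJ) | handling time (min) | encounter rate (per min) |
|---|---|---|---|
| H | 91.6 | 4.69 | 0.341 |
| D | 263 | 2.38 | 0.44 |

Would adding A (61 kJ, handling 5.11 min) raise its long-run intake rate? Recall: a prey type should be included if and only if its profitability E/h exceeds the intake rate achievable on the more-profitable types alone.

Current rate: (0.341×91.6 + 0.44×263)/(1 + 0.341×4.69 + 0.44×2.38) = 40.3 kJ/min.
Profitability of A: 61/5.11 = 11.94 kJ/min.
Since 11.94 < R, time spent handling A is better spent searching.

No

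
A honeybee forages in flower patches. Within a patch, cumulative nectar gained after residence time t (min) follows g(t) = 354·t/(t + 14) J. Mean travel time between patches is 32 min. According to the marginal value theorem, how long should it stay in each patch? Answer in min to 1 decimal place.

21.2 min

By the marginal value theorem, leave when the instantaneous gain rate g'(t) equals the habitat-wide average g(t)/(T + t).
g'(t) = 354·14/(t + 14)². Setting 354·14/(t+14)² = 354t/[(t+14)(32+t)] gives 14(32+t) = t(t+14), so t² = 14×32 = 448.
t* = √448 = 21.17 min.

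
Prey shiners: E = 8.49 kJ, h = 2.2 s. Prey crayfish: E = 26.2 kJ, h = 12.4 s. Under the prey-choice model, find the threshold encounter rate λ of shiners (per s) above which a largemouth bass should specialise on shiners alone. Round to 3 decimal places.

At the threshold, the rate on shiners alone equals the profitability of crayfish: λ·8.49/(1 + λ·2.2) = 26.2/12.4 = 2.113.
Rearranging, λ(8.49 − 2.113×2.2) = 2.113, so λ = 2.113/3.842 = 0.55 per s.

0.550 per s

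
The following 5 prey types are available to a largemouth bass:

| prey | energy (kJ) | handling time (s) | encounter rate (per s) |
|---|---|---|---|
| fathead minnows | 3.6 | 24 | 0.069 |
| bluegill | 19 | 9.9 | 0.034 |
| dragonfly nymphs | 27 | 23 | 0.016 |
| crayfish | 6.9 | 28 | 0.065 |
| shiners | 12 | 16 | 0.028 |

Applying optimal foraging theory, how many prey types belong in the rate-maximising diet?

3

Profitabilities (E/h, kJ/s): bluegill 1.92, dragonfly nymphs 1.17, shiners 0.75, crayfish 0.246, fathead minnows 0.15. Add prey in this order while the next type's profitability exceeds the intake rate on those already taken.
Rate on top 1: 0.4833. dragonfly nymphs: 1.17 > 0.4833 → include.
Rate on top 2: 0.6324. shiners: 0.75 > 0.6324 → include.
Rate on top 3: 0.6569. crayfish: 0.246 < 0.6569 → exclude; stop.
Optimal diet: bluegill, dragonfly nymphs, shiners — 3 of 5 types.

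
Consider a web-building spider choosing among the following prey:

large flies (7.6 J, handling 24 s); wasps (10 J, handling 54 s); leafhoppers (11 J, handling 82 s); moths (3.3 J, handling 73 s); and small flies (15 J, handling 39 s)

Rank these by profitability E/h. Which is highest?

small flies

Profitability E/h (J/s): large flies = 7.6/24 = 0.317, wasps = 10/54 = 0.185, leafhoppers = 11/82 = 0.134, moths = 3.3/73 = 0.0452, small flies = 15/39 = 0.385.
Ranked: small flies > large flies > wasps > leafhoppers > moths.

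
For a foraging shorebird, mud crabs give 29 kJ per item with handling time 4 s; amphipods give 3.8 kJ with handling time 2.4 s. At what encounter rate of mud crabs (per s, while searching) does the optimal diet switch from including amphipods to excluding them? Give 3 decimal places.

Drop amphipods once their profitability E₂/h₂ falls below the rate achievable on mud crabs alone: E₂/h₂ = λE₁/(1 + λh₁).
Solve for λ: λE₁h₂ = E₂(1 + λh₁) → λ(E₁h₂ − E₂h₁) = E₂ → λ = E₂/(E₁h₂ − E₂h₁).
λ = 3.8/(29×2.4 − 3.8×4) = 3.8/54.4 = 0.06985 per s.

0.070 per s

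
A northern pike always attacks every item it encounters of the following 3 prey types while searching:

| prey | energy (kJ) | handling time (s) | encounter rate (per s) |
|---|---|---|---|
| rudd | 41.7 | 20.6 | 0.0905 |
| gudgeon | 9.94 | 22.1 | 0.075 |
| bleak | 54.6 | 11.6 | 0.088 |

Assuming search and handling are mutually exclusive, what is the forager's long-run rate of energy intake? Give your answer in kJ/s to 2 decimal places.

R = Σλ_iE_i / (1 + Σλ_ih_i)
Numerator: 0.0905×41.7 + 0.075×9.94 + 0.088×54.6 = 9.324
Denominator: 1 + 0.0905×20.6 + 0.075×22.1 + 0.088×11.6 = 5.543
R = 9.324/5.543 = 1.682 kJ/s

1.68 kJ/s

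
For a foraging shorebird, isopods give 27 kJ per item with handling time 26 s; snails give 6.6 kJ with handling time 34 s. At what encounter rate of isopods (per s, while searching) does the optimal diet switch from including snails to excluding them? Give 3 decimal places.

0.009 per s

At the threshold, the rate on isopods alone equals the profitability of snails: λ·27/(1 + λ·26) = 6.6/34 = 0.1941.
Rearranging, λ(27 − 0.1941×26) = 0.1941, so λ = 0.1941/21.95 = 0.008842 per s.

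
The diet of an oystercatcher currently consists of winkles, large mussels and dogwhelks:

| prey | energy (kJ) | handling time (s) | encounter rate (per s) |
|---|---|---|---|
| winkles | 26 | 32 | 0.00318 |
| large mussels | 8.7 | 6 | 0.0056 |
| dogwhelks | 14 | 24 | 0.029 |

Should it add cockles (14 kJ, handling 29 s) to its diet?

On winkles, large mussels and dogwhelks alone, R = ΣλE/(1+Σλh) = 0.5374/1.831 = 0.2934 kJ/s.
cockles: E/h = 14/29 = 0.4828 kJ/s.
Since 0.4828 > R, including cockles increases the long-run rate.

Yes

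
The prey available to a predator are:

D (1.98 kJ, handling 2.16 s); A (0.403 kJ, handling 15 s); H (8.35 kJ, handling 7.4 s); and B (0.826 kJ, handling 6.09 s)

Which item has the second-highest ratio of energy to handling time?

D

Profitability E/h (kJ/s): D = 1.98/2.16 = 0.917, A = 0.403/15 = 0.0269, H = 8.35/7.4 = 1.13, B = 0.826/6.09 = 0.136.
Ranked: H > D > B > A.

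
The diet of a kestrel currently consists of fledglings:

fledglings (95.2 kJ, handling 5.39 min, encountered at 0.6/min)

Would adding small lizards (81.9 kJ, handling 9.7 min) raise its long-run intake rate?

Intake rate on the current diet: R = (0.6×95.2) / (1 + 0.6×5.39) = 57.12/4.234 = 13.49 kJ/min.
Profitability of small lizards: 81.9/9.7 = 8.443 kJ/min.
8.443 < 13.49, so adding small lizards would lower the average — exclude it.

No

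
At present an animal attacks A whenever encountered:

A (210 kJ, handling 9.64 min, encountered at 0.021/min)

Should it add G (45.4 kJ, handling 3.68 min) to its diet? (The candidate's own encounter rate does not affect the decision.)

Current rate: (0.021×210)/(1 + 0.021×9.64) = 3.668 kJ/min.
Profitability of G: 45.4/3.68 = 12.34 kJ/min.
12.34 > 3.668, so adding G raises the average — include it.

Yes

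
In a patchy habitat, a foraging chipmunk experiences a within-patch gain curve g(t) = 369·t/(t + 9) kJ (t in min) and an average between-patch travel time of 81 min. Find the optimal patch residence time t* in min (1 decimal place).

27.0 min

By the marginal value theorem, leave when the instantaneous gain rate g'(t) equals the habitat-wide average g(t)/(T + t).
g'(t) = 369·9/(t + 9)². Setting 369·9/(t+9)² = 369t/[(t+9)(81+t)] gives 9(81+t) = t(t+9), so t² = 9×81 = 729.
t* = √729 = 27 min.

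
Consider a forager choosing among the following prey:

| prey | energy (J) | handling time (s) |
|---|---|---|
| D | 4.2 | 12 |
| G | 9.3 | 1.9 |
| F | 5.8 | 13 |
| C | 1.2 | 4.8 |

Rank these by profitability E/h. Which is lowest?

In descending order of E/h:
G: 9.3/1.9 = 4.89 J/s
F: 5.8/13 = 0.446 J/s
D: 4.2/12 = 0.35 J/s
C: 1.2/4.8 = 0.25 J/s

C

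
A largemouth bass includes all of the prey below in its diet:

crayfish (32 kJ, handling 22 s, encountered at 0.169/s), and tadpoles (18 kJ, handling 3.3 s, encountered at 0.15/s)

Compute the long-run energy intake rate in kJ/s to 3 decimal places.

1.555 kJ/s

Energy encountered per unit search time: 0.169×32 + 0.15×18 = 8.108 kJ/s.
Handling time per unit search time: 0.169×22 + 0.15×3.3 = 4.213.
Rate = 8.108/(1 + 4.213) = 1.555 kJ/s.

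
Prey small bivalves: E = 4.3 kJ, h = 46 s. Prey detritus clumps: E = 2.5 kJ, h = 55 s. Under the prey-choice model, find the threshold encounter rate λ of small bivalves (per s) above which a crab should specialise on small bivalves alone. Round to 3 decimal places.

0.021 per s

At the threshold, the rate on small bivalves alone equals the profitability of detritus clumps: λ·4.3/(1 + λ·46) = 2.5/55 = 0.04545.
Rearranging, λ(4.3 − 0.04545×46) = 0.04545, so λ = 0.04545/2.209 = 0.02058 per s.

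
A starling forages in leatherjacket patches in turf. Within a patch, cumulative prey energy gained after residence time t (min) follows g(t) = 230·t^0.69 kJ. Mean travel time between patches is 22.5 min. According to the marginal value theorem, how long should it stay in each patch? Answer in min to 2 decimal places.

50.08 min

By the marginal value theorem, leave when the instantaneous gain rate g'(t) equals the habitat-wide average g(t)/(T + t).
g'(t) = 0.69·230·t^-0.31. Setting 0.69·230·t^-0.31 = 230·t^0.69/(22.5+t) gives 0.69(22.5+t) = t, so 0.31·t = 0.69×22.5.
t* = 0.69×22.5/0.31 = 50.08 min.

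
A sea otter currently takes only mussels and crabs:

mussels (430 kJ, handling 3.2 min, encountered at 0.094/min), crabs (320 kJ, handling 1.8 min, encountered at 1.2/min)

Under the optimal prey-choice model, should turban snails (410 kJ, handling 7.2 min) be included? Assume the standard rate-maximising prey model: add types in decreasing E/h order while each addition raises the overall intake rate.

Current rate: (0.094×430 + 1.2×320)/(1 + 0.094×3.2 + 1.2×1.8) = 122.6 kJ/min.
Profitability of turban snails: 410/7.2 = 56.94 kJ/min.
56.94 < 122.6, so adding turban snails would lower the average — exclude it.

No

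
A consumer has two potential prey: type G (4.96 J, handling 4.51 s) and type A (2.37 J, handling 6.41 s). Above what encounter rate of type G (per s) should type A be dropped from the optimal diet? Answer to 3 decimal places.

Drop type A once their profitability E₂/h₂ falls below the rate achievable on type G alone: E₂/h₂ = λE₁/(1 + λh₁).
Solve for λ: λE₁h₂ = E₂(1 + λh₁) → λ(E₁h₂ − E₂h₁) = E₂ → λ = E₂/(E₁h₂ − E₂h₁).
λ = 2.37/(4.96×6.41 − 2.37×4.51) = 2.37/21.1 = 0.1123 per s.

0.112 per s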